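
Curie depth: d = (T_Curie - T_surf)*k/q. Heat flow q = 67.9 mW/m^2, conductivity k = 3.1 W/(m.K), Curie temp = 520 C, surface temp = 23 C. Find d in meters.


T_Curie - T_surf = 520 - 23 = 497 C
Convert q to W/m^2: 67.9 mW/m^2 = 0.0679 W/m^2
d = 497 * 3.1 / 0.0679 = 22690.72 m

22690.72


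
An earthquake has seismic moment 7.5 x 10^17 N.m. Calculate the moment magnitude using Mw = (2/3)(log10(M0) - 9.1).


log10(M0) = log10(7.5 x 10^17) = 17.8751
Mw = 2/3 * (17.8751 - 9.1)
= 2/3 * 8.7751
= 5.85

5.85


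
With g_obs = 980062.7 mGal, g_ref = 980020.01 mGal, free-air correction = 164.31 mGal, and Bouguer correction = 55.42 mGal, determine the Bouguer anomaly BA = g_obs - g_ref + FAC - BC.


BA = g_obs - g_ref + FAC - BC
= 980062.7 - 980020.01 + 164.31 - 55.42
= 151.58 mGal

151.58


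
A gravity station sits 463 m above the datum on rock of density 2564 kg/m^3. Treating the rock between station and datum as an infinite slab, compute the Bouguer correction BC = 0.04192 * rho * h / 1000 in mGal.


BC = 0.04192 * rho * h / 1000
= 0.04192 * 2564 * 463 / 1000
= 49.7646 mGal

49.7646


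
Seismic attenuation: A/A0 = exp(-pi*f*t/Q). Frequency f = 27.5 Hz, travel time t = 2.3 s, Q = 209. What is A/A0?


pi*f*t/Q = pi*27.5*2.3/209 = 0.950745
A/A0 = exp(-0.950745) = 0.386453

0.386453


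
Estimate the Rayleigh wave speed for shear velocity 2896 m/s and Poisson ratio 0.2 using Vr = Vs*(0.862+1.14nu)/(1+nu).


Numerator factor = 0.862 + 1.14*0.2 = 1.09
Denominator = 1 + 0.2 = 1.2
Vr = 2896 * 1.09 / 1.2 = 2630.53 m/s

2630.53


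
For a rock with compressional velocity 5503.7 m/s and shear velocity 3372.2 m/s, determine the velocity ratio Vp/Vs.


Vp/Vs = 5503.7 / 3372.2
= 1.6321

1.6321


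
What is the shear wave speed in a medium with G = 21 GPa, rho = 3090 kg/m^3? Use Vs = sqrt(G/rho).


Convert G to Pa: G = 21e9 Pa
Compute G/rho = 21e9 / 3090 = 6796116.5049
Vs = sqrt(6796116.5049) = 2606.94 m/s

2606.94


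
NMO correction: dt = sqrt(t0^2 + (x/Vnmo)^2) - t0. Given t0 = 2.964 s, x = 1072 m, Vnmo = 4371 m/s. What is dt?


x/Vnmo = 1072/4371 = 0.245253
(x/Vnmo)^2 = 0.060149
t0^2 = 8.785296
sqrt(8.785296 + 0.060149) = 2.974129
dt = 2.974129 - 2.964 = 0.010129

0.010129


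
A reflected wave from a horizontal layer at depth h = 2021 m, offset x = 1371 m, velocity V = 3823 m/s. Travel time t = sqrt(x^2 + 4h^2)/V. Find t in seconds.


x^2 + 4h^2 = 1371^2 + 4*2021^2 = 1879641 + 16337764 = 18217405
sqrt(18217405) = 4268.1852
t = 4268.1852 / 3823 = 1.1164 s

1.1164


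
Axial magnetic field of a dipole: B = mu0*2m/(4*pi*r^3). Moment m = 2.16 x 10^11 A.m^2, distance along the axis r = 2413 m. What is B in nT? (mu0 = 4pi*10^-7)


m = 2.16 x 10^11 = 216000000000 A.m^2
2m = 432000000000 A.m^2
r^3 = 2413^3 = 14049858997
B = (4pi*10^-7) * 432000000000 / (4*pi * 14049858997) * 1e9
= 542867.21054 / 176555735235.79 * 1e9
= 3074.764 nT

3074.764


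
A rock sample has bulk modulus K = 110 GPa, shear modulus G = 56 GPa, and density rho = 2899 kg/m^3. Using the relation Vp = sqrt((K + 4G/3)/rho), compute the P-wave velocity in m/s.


First compute the effective modulus:
K + 4G/3 = 110e9 + 4*56e9/3 = 184666666666.67 Pa
Then divide by density:
184666666666.67 / 2899 = 63700126.4804 Pa/(kg/m^3)
Take the square root:
Vp = sqrt(63700126.4804) = 7981.24 m/s

7981.24


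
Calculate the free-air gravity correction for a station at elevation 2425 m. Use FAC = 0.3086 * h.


FAC = 0.3086 * h
= 0.3086 * 2425
= 748.355 mGal

748.355


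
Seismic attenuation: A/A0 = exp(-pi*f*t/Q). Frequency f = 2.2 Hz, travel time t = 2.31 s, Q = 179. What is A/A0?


pi*f*t/Q = pi*2.2*2.31/179 = 0.089193
A/A0 = exp(-0.089193) = 0.914669

0.914669


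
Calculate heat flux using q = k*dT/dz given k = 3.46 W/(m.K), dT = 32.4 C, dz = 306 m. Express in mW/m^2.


q = k * dT / dz * 1000
= 3.46 * 32.4 / 306 * 1000
= 0.366353 * 1000
= 366.3529 mW/m^2

366.3529


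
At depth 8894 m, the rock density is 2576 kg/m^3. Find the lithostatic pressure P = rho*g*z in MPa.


P = rho * g * z / 1e6
= 2576 * 9.81 * 8894 / 1e6
= 224756360.64 / 1e6
= 224.7564 MPa

224.7564


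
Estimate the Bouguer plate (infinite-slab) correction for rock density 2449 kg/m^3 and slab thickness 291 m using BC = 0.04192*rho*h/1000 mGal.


BC = 0.04192 * rho * h / 1000
= 0.04192 * 2449 * 291 / 1000
= 29.8747 mGal

29.8747


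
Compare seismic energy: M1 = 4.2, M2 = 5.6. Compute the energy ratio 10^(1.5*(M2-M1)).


M2 - M1 = 5.6 - 4.2 = 1.4
1.5 * 1.4 = 2.1
ratio = 10^2.1 = 125.89

125.89


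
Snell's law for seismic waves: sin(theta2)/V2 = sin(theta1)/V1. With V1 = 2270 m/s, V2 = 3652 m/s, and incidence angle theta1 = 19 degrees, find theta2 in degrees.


sin(theta1) = sin(19 deg) = 0.325568
sin(theta2) = V2/V1 * sin(theta1) = 3652/2270 * 0.325568 = 0.523777
theta2 = arcsin(0.523777) = 31.586 degrees

31.586


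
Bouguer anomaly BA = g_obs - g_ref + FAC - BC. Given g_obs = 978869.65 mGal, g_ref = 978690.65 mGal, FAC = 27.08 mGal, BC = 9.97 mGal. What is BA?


BA = g_obs - g_ref + FAC - BC
= 978869.65 - 978690.65 + 27.08 - 9.97
= 196.11 mGal

196.11


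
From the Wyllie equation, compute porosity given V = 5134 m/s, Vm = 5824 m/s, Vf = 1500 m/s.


1/V - 1/Vm = 1/5134 - 1/5824 = 2.308e-05
1/Vf - 1/Vm = 1/1500 - 1/5824 = 0.00049496
phi = 2.308e-05 / 0.00049496 = 0.0466

0.0466


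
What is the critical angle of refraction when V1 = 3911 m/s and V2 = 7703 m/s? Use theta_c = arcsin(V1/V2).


V1/V2 = 3911/7703 = 0.507724
theta_c = arcsin(0.507724) = 30.5124 degrees

30.5124


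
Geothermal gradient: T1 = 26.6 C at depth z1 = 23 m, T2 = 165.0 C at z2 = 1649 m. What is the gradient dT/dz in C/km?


dT = 165.0 - 26.6 = 138.4 C
dz = 1649 - 23 = 1626 m
gradient = dT/dz * 1000 = 138.4/1626 * 1000 = 85.1169 C/km

85.1169


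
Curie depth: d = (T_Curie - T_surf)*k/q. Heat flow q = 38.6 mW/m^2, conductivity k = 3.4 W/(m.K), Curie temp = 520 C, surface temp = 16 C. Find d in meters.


T_Curie - T_surf = 520 - 16 = 504 C
Convert q to W/m^2: 38.6 mW/m^2 = 0.0386 W/m^2
d = 504 * 3.4 / 0.0386 = 44393.78 m

44393.78


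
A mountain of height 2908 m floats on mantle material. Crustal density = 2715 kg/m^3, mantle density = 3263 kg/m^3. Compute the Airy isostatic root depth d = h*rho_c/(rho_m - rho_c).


rho_m - rho_c = 3263 - 2715 = 548
d = 2908 * 2715 / 548
= 7895220 / 548
= 14407.34 m

14407.34


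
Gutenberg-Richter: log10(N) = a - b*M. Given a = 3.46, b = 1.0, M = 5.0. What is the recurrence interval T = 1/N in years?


log10(N) = 3.46 - 1.0*5.0 = -1.54
N = 10^-1.54 = 0.02884
T = 1/N = 1/0.02884 = 34.6737 years

34.6737


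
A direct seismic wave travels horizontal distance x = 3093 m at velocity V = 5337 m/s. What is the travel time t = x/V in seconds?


t = x / V
= 3093 / 5337
= 0.5795 s

0.5795


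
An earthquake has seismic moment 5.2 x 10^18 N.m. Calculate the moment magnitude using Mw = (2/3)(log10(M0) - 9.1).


log10(M0) = log10(5.2 x 10^18) = 18.716
Mw = 2/3 * (18.716 - 9.1)
= 2/3 * 9.616
= 6.41

6.41


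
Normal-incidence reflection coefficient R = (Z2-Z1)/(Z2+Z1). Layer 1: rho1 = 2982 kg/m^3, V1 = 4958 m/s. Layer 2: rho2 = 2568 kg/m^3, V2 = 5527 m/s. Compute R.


Z1 = 2982 * 4958 = 14784756
Z2 = 2568 * 5527 = 14193336
R = (14193336 - 14784756) / (14193336 + 14784756) = -591420 / 28978092 = -0.0204

-0.0204


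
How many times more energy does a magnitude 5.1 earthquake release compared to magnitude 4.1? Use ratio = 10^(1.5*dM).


M2 - M1 = 5.1 - 4.1 = 1.0
1.5 * 1.0 = 1.5
ratio = 10^1.5 = 31.62

31.62


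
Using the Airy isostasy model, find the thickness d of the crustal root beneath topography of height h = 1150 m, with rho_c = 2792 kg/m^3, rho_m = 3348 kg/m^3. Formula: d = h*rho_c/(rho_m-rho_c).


rho_m - rho_c = 3348 - 2792 = 556
d = 1150 * 2792 / 556
= 3210800 / 556
= 5774.82 m

5774.82


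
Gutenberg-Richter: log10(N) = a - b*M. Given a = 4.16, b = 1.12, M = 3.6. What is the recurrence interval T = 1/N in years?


log10(N) = 4.16 - 1.12*3.6 = 0.128
N = 10^0.128 = 1.342765
T = 1/N = 1/1.342765 = 0.7447 years

0.7447


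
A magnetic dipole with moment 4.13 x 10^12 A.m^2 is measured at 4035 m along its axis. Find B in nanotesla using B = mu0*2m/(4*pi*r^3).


m = 4.13 x 10^12 = 4130000000000 A.m^2
2m = 8260000000000 A.m^2
r^3 = 4035^3 = 65694742875
B = (4pi*10^-7) * 8260000000000 / (4*pi * 65694742875) * 1e9
= 10379822.127461 / 825544486382.28 * 1e9
= 12573.3044 nT

12573.3044


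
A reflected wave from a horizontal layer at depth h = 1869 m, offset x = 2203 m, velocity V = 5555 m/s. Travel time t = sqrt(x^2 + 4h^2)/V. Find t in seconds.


x^2 + 4h^2 = 2203^2 + 4*1869^2 = 4853209 + 13972644 = 18825853
sqrt(18825853) = 4338.8769
t = 4338.8769 / 5555 = 0.7811 s

0.7811


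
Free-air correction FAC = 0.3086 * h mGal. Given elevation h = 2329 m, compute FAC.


FAC = 0.3086 * h
= 0.3086 * 2329
= 718.7294 mGal

718.7294


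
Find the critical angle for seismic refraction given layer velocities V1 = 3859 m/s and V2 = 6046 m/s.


V1/V2 = 3859/6046 = 0.638273
theta_c = arcsin(0.638273) = 39.6632 degrees

39.6632


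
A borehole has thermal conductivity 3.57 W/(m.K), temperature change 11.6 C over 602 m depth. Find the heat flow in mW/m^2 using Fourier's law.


q = k * dT / dz * 1000
= 3.57 * 11.6 / 602 * 1000
= 0.068791 * 1000
= 68.7907 mW/m^2

68.7907


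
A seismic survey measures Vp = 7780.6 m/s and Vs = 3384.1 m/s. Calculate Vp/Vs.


Vp/Vs = 7780.6 / 3384.1
= 2.2992

2.2992


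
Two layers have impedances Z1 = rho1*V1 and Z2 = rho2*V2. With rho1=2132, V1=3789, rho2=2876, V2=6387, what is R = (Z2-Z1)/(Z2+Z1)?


Z1 = 2132 * 3789 = 8078148
Z2 = 2876 * 6387 = 18369012
R = (18369012 - 8078148) / (18369012 + 8078148) = 10290864 / 26447160 = 0.3891

0.3891


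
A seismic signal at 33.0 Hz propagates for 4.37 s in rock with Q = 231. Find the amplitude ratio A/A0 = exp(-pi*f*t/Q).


pi*f*t/Q = pi*33.0*4.37/231 = 1.961251
A/A0 = exp(-1.961251) = 0.140682

0.140682


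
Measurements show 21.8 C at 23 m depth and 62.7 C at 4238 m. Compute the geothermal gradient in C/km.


dT = 62.7 - 21.8 = 40.9 C
dz = 4238 - 23 = 4215 m
gradient = dT/dz * 1000 = 40.9/4215 * 1000 = 9.7034 C/km

9.7034


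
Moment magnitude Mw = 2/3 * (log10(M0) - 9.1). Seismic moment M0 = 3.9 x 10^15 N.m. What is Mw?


log10(M0) = log10(3.9 x 10^15) = 15.5911
Mw = 2/3 * (15.5911 - 9.1)
= 2/3 * 6.4911
= 4.33

4.33


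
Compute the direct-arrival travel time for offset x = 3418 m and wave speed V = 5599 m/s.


t = x / V
= 3418 / 5599
= 0.6105 s

0.6105


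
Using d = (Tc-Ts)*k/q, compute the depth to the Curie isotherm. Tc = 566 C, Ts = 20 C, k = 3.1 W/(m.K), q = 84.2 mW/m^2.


T_Curie - T_surf = 566 - 20 = 546 C
Convert q to W/m^2: 84.2 mW/m^2 = 0.0842 W/m^2
d = 546 * 3.1 / 0.0842 = 20102.14 m

20102.14


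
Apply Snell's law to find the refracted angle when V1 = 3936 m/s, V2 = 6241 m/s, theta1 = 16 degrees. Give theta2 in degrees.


sin(theta1) = sin(16 deg) = 0.275637
sin(theta2) = V2/V1 * sin(theta1) = 6241/3936 * 0.275637 = 0.437056
theta2 = arcsin(0.437056) = 25.9162 degrees

25.9162


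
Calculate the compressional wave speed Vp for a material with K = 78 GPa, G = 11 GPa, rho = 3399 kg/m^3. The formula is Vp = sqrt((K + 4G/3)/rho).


First compute the effective modulus:
K + 4G/3 = 78e9 + 4*11e9/3 = 92666666666.67 Pa
Then divide by density:
92666666666.67 / 3399 = 27262920.4668 Pa/(kg/m^3)
Take the square root:
Vp = sqrt(27262920.4668) = 5221.39 m/s

5221.39


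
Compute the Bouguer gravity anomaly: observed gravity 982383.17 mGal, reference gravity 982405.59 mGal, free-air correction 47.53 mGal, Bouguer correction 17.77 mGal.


BA = g_obs - g_ref + FAC - BC
= 982383.17 - 982405.59 + 47.53 - 17.77
= 7.34 mGal

7.34


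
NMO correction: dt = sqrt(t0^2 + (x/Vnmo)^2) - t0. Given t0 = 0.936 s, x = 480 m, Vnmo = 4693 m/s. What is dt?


x/Vnmo = 480/4693 = 0.10228
(x/Vnmo)^2 = 0.010461
t0^2 = 0.876096
sqrt(0.876096 + 0.010461) = 0.941572
dt = 0.941572 - 0.936 = 0.005572

0.005572


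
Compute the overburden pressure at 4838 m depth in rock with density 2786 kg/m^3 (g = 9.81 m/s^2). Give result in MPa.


P = rho * g * z / 1e6
= 2786 * 9.81 * 4838 / 1e6
= 132225733.08 / 1e6
= 132.2257 MPa

132.2257


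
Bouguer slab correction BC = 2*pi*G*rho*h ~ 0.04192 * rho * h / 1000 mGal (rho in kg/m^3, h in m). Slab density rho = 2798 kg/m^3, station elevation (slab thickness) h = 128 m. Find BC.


BC = 0.04192 * rho * h / 1000
= 0.04192 * 2798 * 128 / 1000
= 15.0134 mGal

15.0134


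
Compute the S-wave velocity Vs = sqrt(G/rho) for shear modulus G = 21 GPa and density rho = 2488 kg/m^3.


Convert G to Pa: G = 21e9 Pa
Compute G/rho = 21e9 / 2488 = 8440514.4695
Vs = sqrt(8440514.4695) = 2905.26 m/s

2905.26


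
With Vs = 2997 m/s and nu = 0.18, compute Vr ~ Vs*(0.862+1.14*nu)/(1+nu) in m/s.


Numerator factor = 0.862 + 1.14*0.18 = 1.0672
Denominator = 1 + 0.18 = 1.18
Vr = 2997 * 1.0672 / 1.18 = 2710.51 m/s

2710.51


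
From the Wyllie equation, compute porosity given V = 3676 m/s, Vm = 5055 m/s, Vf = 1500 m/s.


1/V - 1/Vm = 1/3676 - 1/5055 = 7.421e-05
1/Vf - 1/Vm = 1/1500 - 1/5055 = 0.00046884
phi = 7.421e-05 / 0.00046884 = 0.1583

0.1583


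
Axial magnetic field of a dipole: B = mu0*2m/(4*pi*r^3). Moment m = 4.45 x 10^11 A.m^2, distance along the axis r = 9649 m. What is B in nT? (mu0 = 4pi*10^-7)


m = 4.45 x 10^11 = 445000000000 A.m^2
2m = 890000000000 A.m^2
r^3 = 9649^3 = 898352786449
B = (4pi*10^-7) * 890000000000 / (4*pi * 898352786449) * 1e9
= 1118406.984678 / 11289034056960.39 * 1e9
= 99.0702 nT

99.0702


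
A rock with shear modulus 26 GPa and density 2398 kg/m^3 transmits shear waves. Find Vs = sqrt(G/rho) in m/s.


Convert G to Pa: G = 26e9 Pa
Compute G/rho = 26e9 / 2398 = 10842368.6405
Vs = sqrt(10842368.6405) = 3292.78 m/s

3292.78


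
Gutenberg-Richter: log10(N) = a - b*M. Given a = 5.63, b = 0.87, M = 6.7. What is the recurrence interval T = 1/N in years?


log10(N) = 5.63 - 0.87*6.7 = -0.199
N = 10^-0.199 = 0.632412
T = 1/N = 1/0.632412 = 1.5812 years

1.5812


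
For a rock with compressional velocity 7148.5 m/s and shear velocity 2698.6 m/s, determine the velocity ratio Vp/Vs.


Vp/Vs = 7148.5 / 2698.6
= 2.649

2.649


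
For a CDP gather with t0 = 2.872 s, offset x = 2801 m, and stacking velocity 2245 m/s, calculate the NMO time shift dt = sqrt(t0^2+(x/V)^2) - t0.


x/Vnmo = 2801/2245 = 1.247661
(x/Vnmo)^2 = 1.556659
t0^2 = 8.248384
sqrt(8.248384 + 1.556659) = 3.131301
dt = 3.131301 - 2.872 = 0.259301

0.259301


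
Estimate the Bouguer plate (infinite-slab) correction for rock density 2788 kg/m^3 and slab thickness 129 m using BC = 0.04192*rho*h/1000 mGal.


BC = 0.04192 * rho * h / 1000
= 0.04192 * 2788 * 129 / 1000
= 15.0766 mGal

15.0766


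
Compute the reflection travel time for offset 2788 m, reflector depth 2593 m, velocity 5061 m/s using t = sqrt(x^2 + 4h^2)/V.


x^2 + 4h^2 = 2788^2 + 4*2593^2 = 7772944 + 26894596 = 34667540
sqrt(34667540) = 5887.9147
t = 5887.9147 / 5061 = 1.1634 s

1.1634


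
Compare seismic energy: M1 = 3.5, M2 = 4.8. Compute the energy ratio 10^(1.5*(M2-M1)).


M2 - M1 = 4.8 - 3.5 = 1.3
1.5 * 1.3 = 1.95
ratio = 10^1.95 = 89.13

89.13


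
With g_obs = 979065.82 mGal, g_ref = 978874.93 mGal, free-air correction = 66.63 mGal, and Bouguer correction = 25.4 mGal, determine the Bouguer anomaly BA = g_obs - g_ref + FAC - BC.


BA = g_obs - g_ref + FAC - BC
= 979065.82 - 978874.93 + 66.63 - 25.4
= 232.12 mGal

232.12


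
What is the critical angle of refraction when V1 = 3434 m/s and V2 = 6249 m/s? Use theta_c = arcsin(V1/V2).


V1/V2 = 3434/6249 = 0.549528
theta_c = arcsin(0.549528) = 33.3346 degrees

33.3346


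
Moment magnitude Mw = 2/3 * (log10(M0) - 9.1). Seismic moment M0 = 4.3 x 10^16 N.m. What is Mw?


log10(M0) = log10(4.3 x 10^16) = 16.6335
Mw = 2/3 * (16.6335 - 9.1)
= 2/3 * 7.5335
= 5.02

5.02


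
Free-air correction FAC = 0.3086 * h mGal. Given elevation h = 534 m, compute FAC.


FAC = 0.3086 * h
= 0.3086 * 534
= 164.7924 mGal

164.7924


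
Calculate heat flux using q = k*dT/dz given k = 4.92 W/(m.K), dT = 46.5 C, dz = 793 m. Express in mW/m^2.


q = k * dT / dz * 1000
= 4.92 * 46.5 / 793 * 1000
= 0.288499 * 1000
= 288.4994 mW/m^2

288.4994


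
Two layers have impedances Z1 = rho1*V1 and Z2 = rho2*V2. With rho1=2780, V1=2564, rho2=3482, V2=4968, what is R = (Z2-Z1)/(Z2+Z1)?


Z1 = 2780 * 2564 = 7127920
Z2 = 3482 * 4968 = 17298576
R = (17298576 - 7127920) / (17298576 + 7127920) = 10170656 / 24426496 = 0.4164

0.4164


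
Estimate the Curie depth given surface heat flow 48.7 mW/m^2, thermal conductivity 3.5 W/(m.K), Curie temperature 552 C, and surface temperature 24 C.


T_Curie - T_surf = 552 - 24 = 528 C
Convert q to W/m^2: 48.7 mW/m^2 = 0.0487 W/m^2
d = 528 * 3.5 / 0.0487 = 37946.61 m

37946.61


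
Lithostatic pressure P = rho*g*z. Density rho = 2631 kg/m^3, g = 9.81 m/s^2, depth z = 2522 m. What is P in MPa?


P = rho * g * z / 1e6
= 2631 * 9.81 * 2522 / 1e6
= 65093097.42 / 1e6
= 65.0931 MPa

65.0931


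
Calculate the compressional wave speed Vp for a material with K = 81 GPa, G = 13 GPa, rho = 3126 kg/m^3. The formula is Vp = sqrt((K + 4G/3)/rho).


First compute the effective modulus:
K + 4G/3 = 81e9 + 4*13e9/3 = 98333333333.33 Pa
Then divide by density:
98333333333.33 / 3126 = 31456600.5545 Pa/(kg/m^3)
Take the square root:
Vp = sqrt(31456600.5545) = 5608.62 m/s

5608.62


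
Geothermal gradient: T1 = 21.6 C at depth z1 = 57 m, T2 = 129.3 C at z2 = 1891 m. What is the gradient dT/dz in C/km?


dT = 129.3 - 21.6 = 107.7 C
dz = 1891 - 57 = 1834 m
gradient = dT/dz * 1000 = 107.7/1834 * 1000 = 58.7241 C/km

58.7241


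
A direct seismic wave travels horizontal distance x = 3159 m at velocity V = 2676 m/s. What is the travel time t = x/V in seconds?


t = x / V
= 3159 / 2676
= 1.1805 s

1.1805


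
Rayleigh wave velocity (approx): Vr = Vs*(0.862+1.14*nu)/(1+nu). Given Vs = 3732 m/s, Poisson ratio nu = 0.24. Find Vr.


Numerator factor = 0.862 + 1.14*0.24 = 1.1356
Denominator = 1 + 0.24 = 1.24
Vr = 3732 * 1.1356 / 1.24 = 3417.79 m/s

3417.79


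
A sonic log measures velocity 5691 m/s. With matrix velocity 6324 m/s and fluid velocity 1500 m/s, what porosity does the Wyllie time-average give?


1/V - 1/Vm = 1/5691 - 1/6324 = 1.759e-05
1/Vf - 1/Vm = 1/1500 - 1/6324 = 0.00050854
phi = 1.759e-05 / 0.00050854 = 0.0346

0.0346


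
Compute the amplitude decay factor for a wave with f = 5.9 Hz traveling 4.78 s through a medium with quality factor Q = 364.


pi*f*t/Q = pi*5.9*4.78/364 = 0.243404
A/A0 = exp(-0.243404) = 0.783954

0.783954


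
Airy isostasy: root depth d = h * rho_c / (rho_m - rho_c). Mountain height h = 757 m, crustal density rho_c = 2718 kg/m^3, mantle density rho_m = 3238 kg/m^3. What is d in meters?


rho_m - rho_c = 3238 - 2718 = 520
d = 757 * 2718 / 520
= 2057526 / 520
= 3956.78 m

3956.78


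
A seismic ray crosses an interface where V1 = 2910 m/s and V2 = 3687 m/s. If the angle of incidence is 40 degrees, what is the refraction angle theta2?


sin(theta1) = sin(40 deg) = 0.642788
sin(theta2) = V2/V1 * sin(theta1) = 3687/2910 * 0.642788 = 0.814419
theta2 = arcsin(0.814419) = 54.5299 degrees

54.5299


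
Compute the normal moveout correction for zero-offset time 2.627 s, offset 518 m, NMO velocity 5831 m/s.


x/Vnmo = 518/5831 = 0.088836
(x/Vnmo)^2 = 0.007892
t0^2 = 6.901129
sqrt(6.901129 + 0.007892) = 2.628502
dt = 2.628502 - 2.627 = 0.001502

0.001502


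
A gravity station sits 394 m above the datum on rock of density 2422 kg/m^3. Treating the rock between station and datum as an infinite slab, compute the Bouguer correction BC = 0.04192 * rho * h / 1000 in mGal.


BC = 0.04192 * rho * h / 1000
= 0.04192 * 2422 * 394 / 1000
= 40.0029 mGal

40.0029


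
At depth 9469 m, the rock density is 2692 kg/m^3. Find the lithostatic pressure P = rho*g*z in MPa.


P = rho * g * z / 1e6
= 2692 * 9.81 * 9469 / 1e6
= 250062275.88 / 1e6
= 250.0623 MPa

250.0623


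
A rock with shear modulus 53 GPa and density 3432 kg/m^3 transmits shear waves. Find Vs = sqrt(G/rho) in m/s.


Convert G to Pa: G = 53e9 Pa
Compute G/rho = 53e9 / 3432 = 15442890.4429
Vs = sqrt(15442890.4429) = 3929.74 m/s

3929.74


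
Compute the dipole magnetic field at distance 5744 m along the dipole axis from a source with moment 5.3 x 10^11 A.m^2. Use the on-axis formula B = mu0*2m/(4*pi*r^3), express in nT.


m = 5.3 x 10^11 = 530000000000 A.m^2
2m = 1060000000000 A.m^2
r^3 = 5744^3 = 189514870784
B = (4pi*10^-7) * 1060000000000 / (4*pi * 189514870784) * 1e9
= 1332035.285122 / 2381514103204.13 * 1e9
= 559.3229 nT

559.3229


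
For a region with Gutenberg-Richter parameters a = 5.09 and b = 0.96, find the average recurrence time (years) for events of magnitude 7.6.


log10(N) = 5.09 - 0.96*7.6 = -2.206
N = 10^-2.206 = 0.006223
T = 1/N = 1/0.006223 = 160.6941 years

160.6941


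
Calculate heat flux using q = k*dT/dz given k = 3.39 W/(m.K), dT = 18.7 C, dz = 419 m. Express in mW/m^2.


q = k * dT / dz * 1000
= 3.39 * 18.7 / 419 * 1000
= 0.151296 * 1000
= 151.2959 mW/m^2

151.2959


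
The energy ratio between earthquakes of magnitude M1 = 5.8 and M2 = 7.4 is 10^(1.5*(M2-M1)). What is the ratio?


M2 - M1 = 7.4 - 5.8 = 1.6
1.5 * 1.6 = 2.4
ratio = 10^2.4 = 251.19

251.19


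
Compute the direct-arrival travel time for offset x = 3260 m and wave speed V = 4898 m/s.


t = x / V
= 3260 / 4898
= 0.6656 s

0.6656


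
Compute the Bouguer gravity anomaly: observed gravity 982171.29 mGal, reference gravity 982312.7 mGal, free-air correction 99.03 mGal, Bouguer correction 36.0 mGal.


BA = g_obs - g_ref + FAC - BC
= 982171.29 - 982312.7 + 99.03 - 36.0
= -78.38 mGal

-78.38


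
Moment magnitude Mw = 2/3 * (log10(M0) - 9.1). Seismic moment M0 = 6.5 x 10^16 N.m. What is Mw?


log10(M0) = log10(6.5 x 10^16) = 16.8129
Mw = 2/3 * (16.8129 - 9.1)
= 2/3 * 7.7129
= 5.14

5.14


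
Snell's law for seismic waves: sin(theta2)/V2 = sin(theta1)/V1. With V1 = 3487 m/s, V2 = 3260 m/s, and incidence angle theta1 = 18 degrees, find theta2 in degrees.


sin(theta1) = sin(18 deg) = 0.309017
sin(theta2) = V2/V1 * sin(theta1) = 3260/3487 * 0.309017 = 0.2889
theta2 = arcsin(0.2889) = 16.7921 degrees

16.7921


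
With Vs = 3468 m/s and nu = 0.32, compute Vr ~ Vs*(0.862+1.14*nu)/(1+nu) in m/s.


Numerator factor = 0.862 + 1.14*0.32 = 1.2268
Denominator = 1 + 0.32 = 1.32
Vr = 3468 * 1.2268 / 1.32 = 3223.14 m/s

3223.14


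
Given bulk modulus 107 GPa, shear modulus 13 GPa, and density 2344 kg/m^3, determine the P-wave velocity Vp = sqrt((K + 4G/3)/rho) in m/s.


First compute the effective modulus:
K + 4G/3 = 107e9 + 4*13e9/3 = 124333333333.33 Pa
Then divide by density:
124333333333.33 / 2344 = 53043230.9443 Pa/(kg/m^3)
Take the square root:
Vp = sqrt(53043230.9443) = 7283.08 m/s

7283.08


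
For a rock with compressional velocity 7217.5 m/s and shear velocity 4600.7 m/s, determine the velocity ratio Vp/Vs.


Vp/Vs = 7217.5 / 4600.7
= 1.5688

1.5688


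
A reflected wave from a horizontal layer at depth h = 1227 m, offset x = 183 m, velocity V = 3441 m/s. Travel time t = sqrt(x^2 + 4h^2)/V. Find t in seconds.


x^2 + 4h^2 = 183^2 + 4*1227^2 = 33489 + 6022116 = 6055605
sqrt(6055605) = 2460.8139
t = 2460.8139 / 3441 = 0.7151 s

0.7151


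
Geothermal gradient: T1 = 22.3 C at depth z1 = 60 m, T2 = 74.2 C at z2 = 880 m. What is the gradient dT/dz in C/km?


dT = 74.2 - 22.3 = 51.9 C
dz = 880 - 60 = 820 m
gradient = dT/dz * 1000 = 51.9/820 * 1000 = 63.2927 C/km

63.2927


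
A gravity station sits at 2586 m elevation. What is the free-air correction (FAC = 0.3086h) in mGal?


FAC = 0.3086 * h
= 0.3086 * 2586
= 798.0396 mGal

798.0396


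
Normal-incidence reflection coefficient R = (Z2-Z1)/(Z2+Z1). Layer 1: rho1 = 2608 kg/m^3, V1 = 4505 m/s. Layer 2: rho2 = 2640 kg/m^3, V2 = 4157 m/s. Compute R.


Z1 = 2608 * 4505 = 11749040
Z2 = 2640 * 4157 = 10974480
R = (10974480 - 11749040) / (10974480 + 11749040) = -774560 / 22723520 = -0.0341

-0.0341


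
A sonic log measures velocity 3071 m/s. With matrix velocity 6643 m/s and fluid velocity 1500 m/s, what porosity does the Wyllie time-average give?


1/V - 1/Vm = 1/3071 - 1/6643 = 0.00017509
1/Vf - 1/Vm = 1/1500 - 1/6643 = 0.00051613
phi = 0.00017509 / 0.00051613 = 0.3392

0.3392


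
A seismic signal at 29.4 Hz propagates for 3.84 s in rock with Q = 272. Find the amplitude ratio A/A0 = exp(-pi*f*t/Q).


pi*f*t/Q = pi*29.4*3.84/272 = 1.303946
A/A0 = exp(-1.303946) = 0.271459

0.271459


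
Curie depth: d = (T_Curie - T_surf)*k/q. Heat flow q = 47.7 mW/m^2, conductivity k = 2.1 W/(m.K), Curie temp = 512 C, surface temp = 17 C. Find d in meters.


T_Curie - T_surf = 512 - 17 = 495 C
Convert q to W/m^2: 47.7 mW/m^2 = 0.0477 W/m^2
d = 495 * 2.1 / 0.0477 = 21792.45 m

21792.45


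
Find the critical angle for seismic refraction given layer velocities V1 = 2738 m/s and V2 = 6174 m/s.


V1/V2 = 2738/6174 = 0.443473
theta_c = arcsin(0.443473) = 26.3257 degrees

26.3257


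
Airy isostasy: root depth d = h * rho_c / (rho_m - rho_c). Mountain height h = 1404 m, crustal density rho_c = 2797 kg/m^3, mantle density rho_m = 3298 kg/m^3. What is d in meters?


rho_m - rho_c = 3298 - 2797 = 501
d = 1404 * 2797 / 501
= 3926988 / 501
= 7838.3 m

7838.3


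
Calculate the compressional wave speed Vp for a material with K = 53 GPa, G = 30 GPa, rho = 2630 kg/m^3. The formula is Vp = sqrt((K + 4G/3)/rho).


First compute the effective modulus:
K + 4G/3 = 53e9 + 4*30e9/3 = 93000000000.0 Pa
Then divide by density:
93000000000.0 / 2630 = 35361216.73 Pa/(kg/m^3)
Take the square root:
Vp = sqrt(35361216.73) = 5946.53 m/s

5946.53


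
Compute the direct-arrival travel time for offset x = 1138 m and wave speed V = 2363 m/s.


t = x / V
= 1138 / 2363
= 0.4816 s

0.4816


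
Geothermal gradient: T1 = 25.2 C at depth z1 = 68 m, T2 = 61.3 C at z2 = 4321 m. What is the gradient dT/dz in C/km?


dT = 61.3 - 25.2 = 36.1 C
dz = 4321 - 68 = 4253 m
gradient = dT/dz * 1000 = 36.1/4253 * 1000 = 8.4881 C/km

8.4881


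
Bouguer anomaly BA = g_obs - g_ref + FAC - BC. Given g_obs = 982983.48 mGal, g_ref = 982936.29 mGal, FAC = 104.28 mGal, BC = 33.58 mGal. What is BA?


BA = g_obs - g_ref + FAC - BC
= 982983.48 - 982936.29 + 104.28 - 33.58
= 117.89 mGal

117.89


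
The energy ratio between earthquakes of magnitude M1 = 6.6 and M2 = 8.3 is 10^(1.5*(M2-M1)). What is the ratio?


M2 - M1 = 8.3 - 6.6 = 1.7
1.5 * 1.7 = 2.55
ratio = 10^2.55 = 354.81

354.81


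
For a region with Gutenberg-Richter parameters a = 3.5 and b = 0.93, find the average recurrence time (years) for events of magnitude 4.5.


log10(N) = 3.5 - 0.93*4.5 = -0.685
N = 10^-0.685 = 0.206538
T = 1/N = 1/0.206538 = 4.8417 years

4.8417


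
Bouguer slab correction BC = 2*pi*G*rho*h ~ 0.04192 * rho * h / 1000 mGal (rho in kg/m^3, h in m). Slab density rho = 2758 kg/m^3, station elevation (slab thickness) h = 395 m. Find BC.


BC = 0.04192 * rho * h / 1000
= 0.04192 * 2758 * 395 / 1000
= 45.6681 mGal

45.6681


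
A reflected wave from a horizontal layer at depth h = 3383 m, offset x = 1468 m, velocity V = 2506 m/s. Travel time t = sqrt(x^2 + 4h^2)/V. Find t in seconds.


x^2 + 4h^2 = 1468^2 + 4*3383^2 = 2155024 + 45778756 = 47933780
sqrt(47933780) = 6923.4226
t = 6923.4226 / 2506 = 2.7627 s

2.7627


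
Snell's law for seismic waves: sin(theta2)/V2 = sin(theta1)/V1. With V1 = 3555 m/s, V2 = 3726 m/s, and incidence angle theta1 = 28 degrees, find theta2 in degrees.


sin(theta1) = sin(28 deg) = 0.469472
sin(theta2) = V2/V1 * sin(theta1) = 3726/3555 * 0.469472 = 0.492054
theta2 = arcsin(0.492054) = 29.4757 degrees

29.4757


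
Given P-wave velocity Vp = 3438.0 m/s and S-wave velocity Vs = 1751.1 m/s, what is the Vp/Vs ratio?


Vp/Vs = 3438.0 / 1751.1
= 1.9633

1.9633


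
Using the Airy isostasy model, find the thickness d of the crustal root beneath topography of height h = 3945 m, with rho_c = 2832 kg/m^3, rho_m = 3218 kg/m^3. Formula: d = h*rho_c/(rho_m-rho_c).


rho_m - rho_c = 3218 - 2832 = 386
d = 3945 * 2832 / 386
= 11172240 / 386
= 28943.63 m

28943.63


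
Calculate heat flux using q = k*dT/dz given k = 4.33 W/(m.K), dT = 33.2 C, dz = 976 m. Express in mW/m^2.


q = k * dT / dz * 1000
= 4.33 * 33.2 / 976 * 1000
= 0.147291 * 1000
= 147.291 mW/m^2

147.291


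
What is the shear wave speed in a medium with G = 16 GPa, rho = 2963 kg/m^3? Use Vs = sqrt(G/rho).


Convert G to Pa: G = 16e9 Pa
Compute G/rho = 16e9 / 2963 = 5399932.5008
Vs = sqrt(5399932.5008) = 2323.78 m/s

2323.78


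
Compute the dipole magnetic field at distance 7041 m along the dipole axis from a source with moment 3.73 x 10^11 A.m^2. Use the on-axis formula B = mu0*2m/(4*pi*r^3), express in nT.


m = 3.73 x 10^11 = 373000000000 A.m^2
2m = 746000000000 A.m^2
r^3 = 7041^3 = 349062369921
B = (4pi*10^-7) * 746000000000 / (4*pi * 349062369921) * 1e9
= 937451.247831 / 4386447107953.83 * 1e9
= 213.7154 nT

213.7154


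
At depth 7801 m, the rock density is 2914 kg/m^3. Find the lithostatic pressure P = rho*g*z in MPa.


P = rho * g * z / 1e6
= 2914 * 9.81 * 7801 / 1e6
= 223002038.34 / 1e6
= 223.002 MPa

223.002


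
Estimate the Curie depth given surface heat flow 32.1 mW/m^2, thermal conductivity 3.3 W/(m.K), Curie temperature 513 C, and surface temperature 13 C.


T_Curie - T_surf = 513 - 13 = 500 C
Convert q to W/m^2: 32.1 mW/m^2 = 0.0321 W/m^2
d = 500 * 3.3 / 0.0321 = 51401.87 m

51401.87


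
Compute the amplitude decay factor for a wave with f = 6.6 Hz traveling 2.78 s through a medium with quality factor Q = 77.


pi*f*t/Q = pi*6.6*2.78/77 = 0.748597
A/A0 = exp(-0.748597) = 0.47303

0.47303


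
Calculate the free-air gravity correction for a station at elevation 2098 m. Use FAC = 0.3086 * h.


FAC = 0.3086 * h
= 0.3086 * 2098
= 647.4428 mGal

647.4428


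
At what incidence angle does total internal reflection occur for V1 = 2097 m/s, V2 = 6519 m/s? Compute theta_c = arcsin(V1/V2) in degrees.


V1/V2 = 2097/6519 = 0.321675
theta_c = arcsin(0.321675) = 18.7643 degrees

18.7643


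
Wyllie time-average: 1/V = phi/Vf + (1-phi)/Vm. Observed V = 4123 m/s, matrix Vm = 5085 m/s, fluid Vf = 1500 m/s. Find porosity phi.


1/V - 1/Vm = 1/4123 - 1/5085 = 4.589e-05
1/Vf - 1/Vm = 1/1500 - 1/5085 = 0.00047001
phi = 4.589e-05 / 0.00047001 = 0.0976

0.0976


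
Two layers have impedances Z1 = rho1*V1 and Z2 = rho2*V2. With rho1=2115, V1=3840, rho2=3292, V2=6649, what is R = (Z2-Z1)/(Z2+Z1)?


Z1 = 2115 * 3840 = 8121600
Z2 = 3292 * 6649 = 21888508
R = (21888508 - 8121600) / (21888508 + 8121600) = 13766908 / 30010108 = 0.4587

0.4587


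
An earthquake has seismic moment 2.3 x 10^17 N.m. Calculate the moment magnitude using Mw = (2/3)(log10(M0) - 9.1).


log10(M0) = log10(2.3 x 10^17) = 17.3617
Mw = 2/3 * (17.3617 - 9.1)
= 2/3 * 8.2617
= 5.51

5.51


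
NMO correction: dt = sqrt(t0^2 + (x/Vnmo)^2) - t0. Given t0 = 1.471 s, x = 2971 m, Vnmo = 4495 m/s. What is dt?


x/Vnmo = 2971/4495 = 0.660957
(x/Vnmo)^2 = 0.436864
t0^2 = 2.163841
sqrt(2.163841 + 0.436864) = 1.61267
dt = 1.61267 - 1.471 = 0.14167

0.14167


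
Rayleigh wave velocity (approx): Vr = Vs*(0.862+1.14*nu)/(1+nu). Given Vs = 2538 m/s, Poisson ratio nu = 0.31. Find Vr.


Numerator factor = 0.862 + 1.14*0.31 = 1.2154
Denominator = 1 + 0.31 = 1.31
Vr = 2538 * 1.2154 / 1.31 = 2354.72 m/s

2354.72


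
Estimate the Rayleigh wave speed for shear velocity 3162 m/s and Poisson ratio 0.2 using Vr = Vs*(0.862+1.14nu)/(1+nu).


Numerator factor = 0.862 + 1.14*0.2 = 1.09
Denominator = 1 + 0.2 = 1.2
Vr = 3162 * 1.09 / 1.2 = 2872.15 m/s

2872.15


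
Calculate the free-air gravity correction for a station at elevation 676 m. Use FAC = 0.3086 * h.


FAC = 0.3086 * h
= 0.3086 * 676
= 208.6136 mGal

208.6136


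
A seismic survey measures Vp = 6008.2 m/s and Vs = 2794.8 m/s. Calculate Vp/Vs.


Vp/Vs = 6008.2 / 2794.8
= 2.1498

2.1498


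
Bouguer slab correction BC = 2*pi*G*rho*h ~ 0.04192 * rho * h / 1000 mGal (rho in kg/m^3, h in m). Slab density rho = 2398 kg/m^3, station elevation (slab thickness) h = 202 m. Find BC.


BC = 0.04192 * rho * h / 1000
= 0.04192 * 2398 * 202 / 1000
= 20.3059 mGal

20.3059


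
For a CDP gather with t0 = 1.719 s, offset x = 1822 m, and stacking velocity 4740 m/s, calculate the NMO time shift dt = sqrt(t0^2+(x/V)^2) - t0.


x/Vnmo = 1822/4740 = 0.384388
(x/Vnmo)^2 = 0.147754
t0^2 = 2.954961
sqrt(2.954961 + 0.147754) = 1.761453
dt = 1.761453 - 1.719 = 0.042453

0.042453


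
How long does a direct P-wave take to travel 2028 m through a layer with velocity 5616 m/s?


t = x / V
= 2028 / 5616
= 0.3611 s

0.3611


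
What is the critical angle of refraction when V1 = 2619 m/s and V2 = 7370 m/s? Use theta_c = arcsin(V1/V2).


V1/V2 = 2619/7370 = 0.35536
theta_c = arcsin(0.35536) = 20.8155 degrees

20.8155


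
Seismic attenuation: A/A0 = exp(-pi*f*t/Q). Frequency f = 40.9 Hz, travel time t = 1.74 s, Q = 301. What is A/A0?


pi*f*t/Q = pi*40.9*1.74/301 = 0.742773
A/A0 = exp(-0.742773) = 0.475793

0.475793


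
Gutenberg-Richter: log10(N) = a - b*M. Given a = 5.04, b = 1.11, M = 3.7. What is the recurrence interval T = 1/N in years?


log10(N) = 5.04 - 1.11*3.7 = 0.933
N = 10^0.933 = 8.570378
T = 1/N = 1/8.570378 = 0.1167 years

0.1167


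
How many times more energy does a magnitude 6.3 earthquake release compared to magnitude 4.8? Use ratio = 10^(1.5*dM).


M2 - M1 = 6.3 - 4.8 = 1.5
1.5 * 1.5 = 2.25
ratio = 10^2.25 = 177.83

177.83


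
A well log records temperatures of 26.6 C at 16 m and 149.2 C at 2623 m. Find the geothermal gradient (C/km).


dT = 149.2 - 26.6 = 122.6 C
dz = 2623 - 16 = 2607 m
gradient = dT/dz * 1000 = 122.6/2607 * 1000 = 47.0272 C/km

47.0272


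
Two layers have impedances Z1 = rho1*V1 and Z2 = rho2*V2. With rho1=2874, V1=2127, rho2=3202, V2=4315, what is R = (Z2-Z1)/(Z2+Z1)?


Z1 = 2874 * 2127 = 6112998
Z2 = 3202 * 4315 = 13816630
R = (13816630 - 6112998) / (13816630 + 6112998) = 7703632 / 19929628 = 0.3865

0.3865


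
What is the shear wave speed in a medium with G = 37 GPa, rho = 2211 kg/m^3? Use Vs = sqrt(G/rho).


Convert G to Pa: G = 37e9 Pa
Compute G/rho = 37e9 / 2211 = 16734509.2718
Vs = sqrt(16734509.2718) = 4090.78 m/s

4090.78


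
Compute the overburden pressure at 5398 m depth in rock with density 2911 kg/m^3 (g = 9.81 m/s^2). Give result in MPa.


P = rho * g * z / 1e6
= 2911 * 9.81 * 5398 / 1e6
= 154150200.18 / 1e6
= 154.1502 MPa

154.1502


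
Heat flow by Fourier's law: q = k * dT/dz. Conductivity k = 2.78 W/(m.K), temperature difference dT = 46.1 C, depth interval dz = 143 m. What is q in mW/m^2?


q = k * dT / dz * 1000
= 2.78 * 46.1 / 143 * 1000
= 0.89621 * 1000
= 896.2098 mW/m^2

896.2098


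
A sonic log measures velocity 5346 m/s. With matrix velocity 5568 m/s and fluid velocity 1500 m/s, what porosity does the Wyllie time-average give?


1/V - 1/Vm = 1/5346 - 1/5568 = 7.46e-06
1/Vf - 1/Vm = 1/1500 - 1/5568 = 0.00048707
phi = 7.46e-06 / 0.00048707 = 0.0153

0.0153


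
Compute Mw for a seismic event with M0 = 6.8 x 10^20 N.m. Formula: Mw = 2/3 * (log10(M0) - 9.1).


log10(M0) = log10(6.8 x 10^20) = 20.8325
Mw = 2/3 * (20.8325 - 9.1)
= 2/3 * 11.7325
= 7.82

7.82


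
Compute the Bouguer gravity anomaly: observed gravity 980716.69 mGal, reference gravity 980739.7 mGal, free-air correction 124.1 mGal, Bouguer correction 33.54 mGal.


BA = g_obs - g_ref + FAC - BC
= 980716.69 - 980739.7 + 124.1 - 33.54
= 67.55 mGal

67.55


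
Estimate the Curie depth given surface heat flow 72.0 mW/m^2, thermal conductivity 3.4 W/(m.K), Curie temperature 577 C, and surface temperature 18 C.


T_Curie - T_surf = 577 - 18 = 559 C
Convert q to W/m^2: 72.0 mW/m^2 = 0.072 W/m^2
d = 559 * 3.4 / 0.072 = 26397.22 m

26397.22


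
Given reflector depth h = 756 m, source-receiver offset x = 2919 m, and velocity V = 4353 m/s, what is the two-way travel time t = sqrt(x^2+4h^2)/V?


x^2 + 4h^2 = 2919^2 + 4*756^2 = 8520561 + 2286144 = 10806705
sqrt(10806705) = 3287.3553
t = 3287.3553 / 4353 = 0.7552 s

0.7552


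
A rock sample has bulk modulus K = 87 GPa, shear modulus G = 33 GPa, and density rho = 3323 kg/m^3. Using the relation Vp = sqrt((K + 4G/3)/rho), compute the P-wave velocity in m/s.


First compute the effective modulus:
K + 4G/3 = 87e9 + 4*33e9/3 = 131000000000.0 Pa
Then divide by density:
131000000000.0 / 3323 = 39422208.8474 Pa/(kg/m^3)
Take the square root:
Vp = sqrt(39422208.8474) = 6278.71 m/s

6278.71


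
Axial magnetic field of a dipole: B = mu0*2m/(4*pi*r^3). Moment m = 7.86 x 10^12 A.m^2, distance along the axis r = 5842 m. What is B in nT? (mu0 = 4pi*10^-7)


m = 7.86 x 10^12 = 7860000000000 A.m^2
2m = 15720000000000 A.m^2
r^3 = 5842^3 = 199381407688
B = (4pi*10^-7) * 15720000000000 / (4*pi * 199381407688) * 1e9
= 19754334.605773 / 2505500662620.05 * 1e9
= 7884.3861 nT

7884.3861


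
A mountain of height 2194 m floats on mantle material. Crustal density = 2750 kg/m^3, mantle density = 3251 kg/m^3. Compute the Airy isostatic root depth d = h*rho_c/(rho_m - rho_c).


rho_m - rho_c = 3251 - 2750 = 501
d = 2194 * 2750 / 501
= 6033500 / 501
= 12042.91 m

12042.91


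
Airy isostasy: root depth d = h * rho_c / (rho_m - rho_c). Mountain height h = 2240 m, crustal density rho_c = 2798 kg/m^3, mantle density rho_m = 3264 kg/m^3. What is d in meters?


rho_m - rho_c = 3264 - 2798 = 466
d = 2240 * 2798 / 466
= 6267520 / 466
= 13449.61 m

13449.61


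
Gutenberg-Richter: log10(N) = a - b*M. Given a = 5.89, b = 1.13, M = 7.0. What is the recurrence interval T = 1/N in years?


log10(N) = 5.89 - 1.13*7.0 = -2.02
N = 10^-2.02 = 0.00955
T = 1/N = 1/0.00955 = 104.7129 years

104.7129


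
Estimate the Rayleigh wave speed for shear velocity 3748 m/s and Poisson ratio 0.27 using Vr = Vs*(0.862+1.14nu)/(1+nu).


Numerator factor = 0.862 + 1.14*0.27 = 1.1698
Denominator = 1 + 0.27 = 1.27
Vr = 3748 * 1.1698 / 1.27 = 3452.29 m/s

3452.29


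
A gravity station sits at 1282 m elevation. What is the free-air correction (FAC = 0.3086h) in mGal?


FAC = 0.3086 * h
= 0.3086 * 1282
= 395.6252 mGal

395.6252


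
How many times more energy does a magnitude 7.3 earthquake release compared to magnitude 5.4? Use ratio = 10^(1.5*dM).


M2 - M1 = 7.3 - 5.4 = 1.9
1.5 * 1.9 = 2.85
ratio = 10^2.85 = 707.95

707.95


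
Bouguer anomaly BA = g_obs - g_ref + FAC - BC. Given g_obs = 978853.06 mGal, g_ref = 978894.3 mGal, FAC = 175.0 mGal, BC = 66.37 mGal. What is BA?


BA = g_obs - g_ref + FAC - BC
= 978853.06 - 978894.3 + 175.0 - 66.37
= 67.39 mGal

67.39


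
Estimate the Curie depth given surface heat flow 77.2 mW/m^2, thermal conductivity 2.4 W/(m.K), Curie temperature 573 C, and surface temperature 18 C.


T_Curie - T_surf = 573 - 18 = 555 C
Convert q to W/m^2: 77.2 mW/m^2 = 0.0772 W/m^2
d = 555 * 2.4 / 0.0772 = 17253.89 m

17253.89


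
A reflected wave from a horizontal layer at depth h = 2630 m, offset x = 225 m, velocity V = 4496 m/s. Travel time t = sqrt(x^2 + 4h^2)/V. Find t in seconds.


x^2 + 4h^2 = 225^2 + 4*2630^2 = 50625 + 27667600 = 27718225
sqrt(27718225) = 5264.8101
t = 5264.8101 / 4496 = 1.171 s

1.171


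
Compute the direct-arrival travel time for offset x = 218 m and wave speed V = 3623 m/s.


t = x / V
= 218 / 3623
= 0.0602 s

0.0602


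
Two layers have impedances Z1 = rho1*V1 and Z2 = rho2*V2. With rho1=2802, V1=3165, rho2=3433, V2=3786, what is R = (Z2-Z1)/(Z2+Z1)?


Z1 = 2802 * 3165 = 8868330
Z2 = 3433 * 3786 = 12997338
R = (12997338 - 8868330) / (12997338 + 8868330) = 4129008 / 21865668 = 0.1888

0.1888
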